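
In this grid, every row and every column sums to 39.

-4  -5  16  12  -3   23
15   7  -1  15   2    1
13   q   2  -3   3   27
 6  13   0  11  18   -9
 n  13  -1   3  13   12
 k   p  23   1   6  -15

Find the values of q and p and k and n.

The known cells in row 5 total 40, leaving 39 − 40 = -1 for the blank.
The known cells in column 1 total 29, leaving 39 − 29 = 10 for the blank.
The known cells in row 6 total 25, leaving 39 − 25 = 14 for the blank.
The known cells in row 3 total 42, leaving 39 − 42 = -3 for the blank.

q = -3, p = 14, k = 10, n = -1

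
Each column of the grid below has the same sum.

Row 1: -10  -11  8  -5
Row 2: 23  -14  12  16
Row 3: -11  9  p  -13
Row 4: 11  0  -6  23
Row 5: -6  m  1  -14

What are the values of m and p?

m = 23, p = -8

The complete columns each total 7.
Column 2 is missing 7 − (-16) = 23 (since -11 − 14 + 9 + 0 = -16).
Column 3 is missing 7 − 15 = -8 (since 8 + 12 − 6 + 1 = 15).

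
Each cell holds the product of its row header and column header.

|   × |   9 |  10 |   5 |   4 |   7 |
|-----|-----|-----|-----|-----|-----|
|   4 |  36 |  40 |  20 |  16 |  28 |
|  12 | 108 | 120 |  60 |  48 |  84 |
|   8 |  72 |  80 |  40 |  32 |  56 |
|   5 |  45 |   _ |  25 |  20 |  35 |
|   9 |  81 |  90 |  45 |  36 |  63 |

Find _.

5 × 10 = 50.

50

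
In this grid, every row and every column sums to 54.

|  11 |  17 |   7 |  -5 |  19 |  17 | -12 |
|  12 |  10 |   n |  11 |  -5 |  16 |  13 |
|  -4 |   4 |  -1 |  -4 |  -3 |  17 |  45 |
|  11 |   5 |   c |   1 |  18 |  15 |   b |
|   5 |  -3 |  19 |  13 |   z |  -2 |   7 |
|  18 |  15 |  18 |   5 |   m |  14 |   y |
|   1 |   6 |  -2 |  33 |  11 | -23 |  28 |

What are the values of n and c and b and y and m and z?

The known cells in row 5 total 39, leaving 54 − 39 = 15 for the blank.
The known cells in row 2 total 57, leaving 54 − 57 = -3 for the blank.
The known cells in column 5 total 55, leaving 54 − 55 = -1 for the blank.
The known cells in row 6 total 69, leaving 54 − 69 = -15 for the blank.
The known cells in column 7 total 66, leaving 54 − 66 = -12 for the blank.
The known cells in row 4 total 38, leaving 54 − 38 = 16 for the blank.

n = -3, c = 16, b = -12, y = -15, m = -1, z = 15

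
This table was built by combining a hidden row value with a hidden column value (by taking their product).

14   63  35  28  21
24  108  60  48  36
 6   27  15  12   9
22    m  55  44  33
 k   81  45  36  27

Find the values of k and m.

Each row is a constant multiple of every other row — this is a multiplication table with the headers hidden.
Row 5 is 27/21 = 9/7 times row 1, so its entry in column 1 is 14 × 9/7 = 18.
Row 4 is 33/21 = 11/7 times row 1, so its entry in column 2 is 63 × 11/7 = 99.

k = 18, m = 99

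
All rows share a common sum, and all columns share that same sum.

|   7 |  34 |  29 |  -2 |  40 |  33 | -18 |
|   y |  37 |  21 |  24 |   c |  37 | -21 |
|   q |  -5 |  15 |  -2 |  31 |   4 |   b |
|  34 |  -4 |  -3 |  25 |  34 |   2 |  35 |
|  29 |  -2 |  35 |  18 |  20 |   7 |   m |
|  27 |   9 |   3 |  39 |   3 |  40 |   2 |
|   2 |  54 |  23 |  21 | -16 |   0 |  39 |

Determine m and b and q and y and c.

Rows 1 and 4 both sum to 123, so that's the common total.
The known cells in row 5 total 107, leaving 123 − 107 = 16 for the blank.
The known cells in column 5 total 112, leaving 123 − 112 = 11 for the blank.
The known cells in column 7 total 53, leaving 123 − 53 = 70 for the blank.
The known cells in row 3 total 113, leaving 123 − 113 = 10 for the blank.
The known cells in row 2 total 109, leaving 123 − 109 = 14 for the blank.

m = 16, b = 70, q = 10, y = 14, c = 11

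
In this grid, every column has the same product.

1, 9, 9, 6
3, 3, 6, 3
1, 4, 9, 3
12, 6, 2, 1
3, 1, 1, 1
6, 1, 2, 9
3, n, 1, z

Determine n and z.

Columns 1 and 3 each multiply to 1944, so every column has product 1944.
Column 2: 9×3×4×6×1×1 = 648, so the missing entry is 1944 ÷ 648 = 3.
Column 4: 6×3×3×1×1×9 = 486, so the missing entry is 1944 ÷ 486 = 4.

n = 3, z = 4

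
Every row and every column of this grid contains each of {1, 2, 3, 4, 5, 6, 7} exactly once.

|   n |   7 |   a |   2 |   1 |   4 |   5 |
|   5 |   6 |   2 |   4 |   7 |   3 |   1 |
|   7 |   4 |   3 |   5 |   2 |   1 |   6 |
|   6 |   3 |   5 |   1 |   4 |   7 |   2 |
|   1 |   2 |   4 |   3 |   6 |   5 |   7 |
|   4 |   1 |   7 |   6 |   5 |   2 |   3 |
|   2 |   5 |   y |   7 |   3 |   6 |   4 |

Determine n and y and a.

n = 3, y = 1, a = 6

Cell (7,3): row 7 already has {2, 3, 4, 5, 6, 7} → 1.
For row 1, column 3: column 3 already has {1, 2, 3, 4, 5, 7}; that leaves 6.
At (row 1, col 1): row 1 already has {1, 2, 4, 5, 6, 7}, so the value is 3.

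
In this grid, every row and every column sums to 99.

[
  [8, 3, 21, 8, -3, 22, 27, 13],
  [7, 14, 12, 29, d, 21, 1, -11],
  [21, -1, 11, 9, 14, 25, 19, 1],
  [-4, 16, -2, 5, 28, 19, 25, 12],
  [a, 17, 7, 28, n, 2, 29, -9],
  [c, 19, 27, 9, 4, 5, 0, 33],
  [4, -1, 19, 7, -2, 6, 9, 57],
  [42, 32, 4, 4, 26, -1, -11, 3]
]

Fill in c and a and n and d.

c = 2, a = 19, n = 6, d = 26

Row 6: 19 + 27 + 9 + 4 + 5 + 0 + 33 = 97, so its missing entry is 99 − 97 = 2.
Column 1: 8 + 7 + 21 − 4 + 2 + 4 + 42 = 80, so its missing entry is 99 − 80 = 19.
Row 5: 19 + 17 + 7 + 28 + 2 + 29 − 9 = 93, so its missing entry is 99 − 93 = 6.
Row 2: 7 + 14 + 12 + 29 + 21 + 1 − 11 = 73, so its missing entry is 99 − 73 = 26.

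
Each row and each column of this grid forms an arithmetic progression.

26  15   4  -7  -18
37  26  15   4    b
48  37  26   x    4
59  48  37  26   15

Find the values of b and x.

b = -7, x = 15

Along each row the entries change by -11 per step; down each column they change by 11.
Row 2: from 37 at column 1, stepping by -11 to column 5 gives -7.
Row 3: from 48 at column 1, stepping by -11 to column 4 gives 15.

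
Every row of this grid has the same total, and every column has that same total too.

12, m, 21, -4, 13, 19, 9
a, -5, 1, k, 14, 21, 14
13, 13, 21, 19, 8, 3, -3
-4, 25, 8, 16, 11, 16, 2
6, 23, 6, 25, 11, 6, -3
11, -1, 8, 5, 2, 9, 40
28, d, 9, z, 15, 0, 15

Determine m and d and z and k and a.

Rows 3 and 4 both sum to 74, so that's the common total.
The known cells in row 1 total 70, leaving 74 − 70 = 4 for the blank.
The known cells in column 2 total 59, leaving 74 − 59 = 15 for the blank.
The known cells in column 1 total 66, leaving 74 − 66 = 8 for the blank.
The known cells in row 7 total 82, leaving 74 − 82 = -8 for the blank.
The known cells in row 2 total 53, leaving 74 − 53 = 21 for the blank.

m = 4, d = 15, z = -8, k = 21, a = 8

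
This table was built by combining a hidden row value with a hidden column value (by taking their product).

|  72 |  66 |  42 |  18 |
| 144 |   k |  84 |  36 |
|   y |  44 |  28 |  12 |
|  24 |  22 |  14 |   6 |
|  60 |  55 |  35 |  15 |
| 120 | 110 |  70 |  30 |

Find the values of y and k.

Each row is a constant multiple of every other row — this is a multiplication table with the headers hidden.
Row 3 is 12/18 = 2/3 times row 1, so its entry in column 1 is 72 × 2/3 = 48.
Row 2 is 36/18 = 2/1 times row 1, so its entry in column 2 is 66 × 2/1 = 132.

y = 48, k = 132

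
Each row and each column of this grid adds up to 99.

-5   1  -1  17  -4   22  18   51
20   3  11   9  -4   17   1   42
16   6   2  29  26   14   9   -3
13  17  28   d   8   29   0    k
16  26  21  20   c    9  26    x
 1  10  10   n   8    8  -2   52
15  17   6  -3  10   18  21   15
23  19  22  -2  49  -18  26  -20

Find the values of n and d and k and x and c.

Column 5: -4 − 4 + 26 + 8 + 8 + 10 + 49 = 93, so its missing entry is 99 − 93 = 6.
Row 6: 1 + 10 + 10 + 8 + 8 − 2 + 52 = 87, so its missing entry is 99 − 87 = 12.
Column 4: 17 + 9 + 29 + 20 + 12 − 3 − 2 = 82, so its missing entry is 99 − 82 = 17.
Row 4: 13 + 17 + 28 + 17 + 8 + 29 + 0 = 112, so its missing entry is 99 − 112 = -13.
Row 5: 16 + 26 + 21 + 20 + 6 + 9 + 26 = 124, so its missing entry is 99 − 124 = -25.

n = 12, d = 17, k = -13, x = -25, c = 6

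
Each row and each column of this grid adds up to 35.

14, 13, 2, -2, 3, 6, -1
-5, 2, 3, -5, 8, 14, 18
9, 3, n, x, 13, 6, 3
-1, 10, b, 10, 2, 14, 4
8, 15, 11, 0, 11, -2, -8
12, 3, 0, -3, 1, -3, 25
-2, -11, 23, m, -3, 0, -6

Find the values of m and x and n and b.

Row 4: -1 + 10 + 10 + 2 + 14 + 4 = 39, so its missing entry is 35 − 39 = -4.
Row 7: -2 − 11 + 23 − 3 + 0 − 6 = 1, so its missing entry is 35 − 1 = 34.
Column 4: -2 − 5 + 10 + 0 − 3 + 34 = 34, so its missing entry is 35 − 34 = 1.
Row 3: 9 + 3 + 1 + 13 + 6 + 3 = 35, so its missing entry is 35 − 35 = 0.

m = 34, x = 1, n = 0, b = -4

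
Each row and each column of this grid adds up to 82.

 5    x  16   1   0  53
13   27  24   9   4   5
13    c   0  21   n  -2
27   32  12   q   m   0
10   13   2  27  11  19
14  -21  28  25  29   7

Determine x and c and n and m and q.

Row 1 has 5 + 16 + 1 + 0 + 53 = 75; the blank must be 82 − 75 = 7.
Column 2 has 7 + 27 + 32 + 13 − 21 = 58; the blank must be 82 − 58 = 24.
Row 3 has 13 + 24 + 0 + 21 − 2 = 56; the blank must be 82 − 56 = 26.
Column 5 has 0 + 4 + 26 + 11 + 29 = 70; the blank must be 82 − 70 = 12.
Row 4 has 27 + 32 + 12 + 12 + 0 = 83; the blank must be 82 − 83 = -1.

x = 7, c = 24, n = 26, m = 12, q = -1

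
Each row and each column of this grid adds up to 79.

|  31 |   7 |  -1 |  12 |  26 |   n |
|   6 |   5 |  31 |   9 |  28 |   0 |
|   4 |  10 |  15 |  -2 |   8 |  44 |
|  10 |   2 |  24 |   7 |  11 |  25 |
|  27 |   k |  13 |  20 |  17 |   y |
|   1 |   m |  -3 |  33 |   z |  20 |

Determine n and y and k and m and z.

The known cells in column 5 total 90, leaving 79 − 90 = -11 for the blank.
The known cells in row 6 total 40, leaving 79 − 40 = 39 for the blank.
The known cells in row 1 total 75, leaving 79 − 75 = 4 for the blank.
The known cells in column 6 total 93, leaving 79 − 93 = -14 for the blank.
The known cells in row 5 total 63, leaving 79 − 63 = 16 for the blank.

n = 4, y = -14, k = 16, m = 39, z = -11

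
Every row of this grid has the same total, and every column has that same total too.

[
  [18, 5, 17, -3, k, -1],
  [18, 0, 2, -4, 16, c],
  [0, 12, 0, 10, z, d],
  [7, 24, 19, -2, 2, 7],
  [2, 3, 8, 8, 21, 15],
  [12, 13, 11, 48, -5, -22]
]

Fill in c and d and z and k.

Rows 4 and 5 both sum to 57, so that's the common total.
Row 1 has 18 + 5 + 17 − 3 − 1 = 36; the blank must be 57 − 36 = 21.
Column 5 has 21 + 16 + 2 + 21 − 5 = 55; the blank must be 57 − 55 = 2.
Row 3 has 0 + 12 + 0 + 10 + 2 = 24; the blank must be 57 − 24 = 33.
Row 2 has 18 + 0 + 2 − 4 + 16 = 32; the blank must be 57 − 32 = 25.

c = 25, d = 33, z = 2, k = 21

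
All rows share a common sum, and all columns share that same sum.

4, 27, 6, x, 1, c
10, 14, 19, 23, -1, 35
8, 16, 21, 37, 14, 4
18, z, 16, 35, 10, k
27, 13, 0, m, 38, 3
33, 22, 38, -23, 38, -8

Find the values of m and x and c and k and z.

m = 19, x = 9, c = 53, k = 13, z = 8

Rows 2 and 3 both sum to 100, so that's the common total.
Row 5: 27 + 13 + 0 + 38 + 3 = 81, so its missing entry is 100 − 81 = 19.
Column 2: 27 + 14 + 16 + 13 + 22 = 92, so its missing entry is 100 − 92 = 8.
Column 4: 23 + 37 + 35 + 19 − 23 = 91, so its missing entry is 100 − 91 = 9.
Row 1: 4 + 27 + 6 + 9 + 1 = 47, so its missing entry is 100 − 47 = 53.
Row 4: 18 + 8 + 16 + 35 + 10 = 87, so its missing entry is 100 − 87 = 13.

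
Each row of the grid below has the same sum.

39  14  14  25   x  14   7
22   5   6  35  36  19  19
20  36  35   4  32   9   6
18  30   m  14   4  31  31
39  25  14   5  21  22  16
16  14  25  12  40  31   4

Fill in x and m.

Rows 3 and 6 both add up to 142, so every row sums to 142.
Row 1: 39 + 14 + 14 + 25 + 14 + 7 = 113, so the missing entry is 142 − 113 = 29.
Row 4: 18 + 30 + 14 + 4 + 31 + 31 = 128, so the missing entry is 142 − 128 = 14.

x = 29, m = 14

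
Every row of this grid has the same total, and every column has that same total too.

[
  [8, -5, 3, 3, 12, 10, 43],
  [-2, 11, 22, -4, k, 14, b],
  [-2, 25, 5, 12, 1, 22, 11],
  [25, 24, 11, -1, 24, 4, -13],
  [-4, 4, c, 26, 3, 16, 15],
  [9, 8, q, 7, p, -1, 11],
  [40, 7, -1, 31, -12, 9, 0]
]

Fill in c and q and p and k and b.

c = 14, q = 20, p = 20, k = 26, b = 7

Rows 1 and 3 both sum to 74, so that's the common total.
Row 5: -4 + 4 + 26 + 3 + 16 + 15 = 60, so its missing entry is 74 − 60 = 14.
Column 7: 43 + 11 − 13 + 15 + 11 + 0 = 67, so its missing entry is 74 − 67 = 7.
Row 2: -2 + 11 + 22 − 4 + 14 + 7 = 48, so its missing entry is 74 − 48 = 26.
Column 5: 12 + 26 + 1 + 24 + 3 − 12 = 54, so its missing entry is 74 − 54 = 20.
Row 6: 9 + 8 + 7 + 20 − 1 + 11 = 54, so its missing entry is 74 − 54 = 20.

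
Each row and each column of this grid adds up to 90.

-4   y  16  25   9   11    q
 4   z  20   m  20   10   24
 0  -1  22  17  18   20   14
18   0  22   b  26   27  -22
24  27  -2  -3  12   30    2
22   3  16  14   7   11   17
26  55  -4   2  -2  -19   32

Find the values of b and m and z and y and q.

The known cells in column 7 total 67, leaving 90 − 67 = 23 for the blank.
The known cells in row 1 total 80, leaving 90 − 80 = 10 for the blank.
The known cells in column 2 total 94, leaving 90 − 94 = -4 for the blank.
The known cells in row 4 total 71, leaving 90 − 71 = 19 for the blank.
The known cells in row 2 total 74, leaving 90 − 74 = 16 for the blank.

b = 19, m = 16, z = -4, y = 10, q = 23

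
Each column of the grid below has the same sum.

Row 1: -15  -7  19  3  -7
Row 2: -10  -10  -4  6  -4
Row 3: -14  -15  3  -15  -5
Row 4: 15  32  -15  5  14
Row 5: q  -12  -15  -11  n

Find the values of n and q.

n = -10, q = 12

Columns 3 and 4 both add up to -12, so every column sums to -12.
Column 5: -7 − 4 − 5 + 14 = -2, so the missing entry is -12 − (-2) = -10.
Column 1: -15 − 10 − 14 + 15 = -24, so the missing entry is -12 − (-24) = 12.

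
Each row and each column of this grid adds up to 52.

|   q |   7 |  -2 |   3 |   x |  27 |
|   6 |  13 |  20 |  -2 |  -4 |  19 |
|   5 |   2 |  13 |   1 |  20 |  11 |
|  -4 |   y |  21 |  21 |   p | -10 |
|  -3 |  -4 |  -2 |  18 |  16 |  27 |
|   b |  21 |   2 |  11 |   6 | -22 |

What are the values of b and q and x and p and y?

Column 2 has 7 + 13 + 2 − 4 + 21 = 39; the blank must be 52 − 39 = 13.
Row 4 has -4 + 13 + 21 + 21 − 10 = 41; the blank must be 52 − 41 = 11.
Column 5 has -4 + 20 + 11 + 16 + 6 = 49; the blank must be 52 − 49 = 3.
Row 1 has 7 − 2 + 3 + 3 + 27 = 38; the blank must be 52 − 38 = 14.
Row 6 has 21 + 2 + 11 + 6 − 22 = 18; the blank must be 52 − 18 = 34.

b = 34, q = 14, x = 3, p = 11, y = 13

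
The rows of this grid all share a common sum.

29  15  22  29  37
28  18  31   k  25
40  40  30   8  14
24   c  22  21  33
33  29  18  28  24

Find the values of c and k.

c = 32, k = 30

Row 3 sums to 132 and so does row 5; that's the common total.
In row 4 the known cells total 100, leaving 132 − 100 = 32.
In row 2 the known cells total 102, leaving 132 − 102 = 30.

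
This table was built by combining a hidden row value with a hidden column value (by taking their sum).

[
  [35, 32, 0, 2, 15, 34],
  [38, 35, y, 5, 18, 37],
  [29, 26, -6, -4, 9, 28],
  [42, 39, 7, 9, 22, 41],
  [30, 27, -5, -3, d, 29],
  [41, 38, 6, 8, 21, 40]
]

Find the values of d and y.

d = 10, y = 3

The difference between any two rows is the same in every column — this is an addition table with the headers hidden.
Row 5 minus row 1 is -3 − 2 = -5, so its entry in column 5 is 15 + (-5) = 10.
Row 2 minus row 1 is 5 − 2 = 3, so its entry in column 3 is 0 + 3 = 3.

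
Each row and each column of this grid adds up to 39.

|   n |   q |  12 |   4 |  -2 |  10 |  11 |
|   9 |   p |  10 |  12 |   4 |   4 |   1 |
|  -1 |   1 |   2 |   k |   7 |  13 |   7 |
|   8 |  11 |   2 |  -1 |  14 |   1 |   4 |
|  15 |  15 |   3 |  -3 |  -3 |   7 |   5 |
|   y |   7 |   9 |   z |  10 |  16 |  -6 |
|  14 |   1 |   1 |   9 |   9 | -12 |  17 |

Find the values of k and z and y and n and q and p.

k = 10, z = 8, y = -5, n = -1, q = 5, p = -1

The known cells in row 2 total 40, leaving 39 − 40 = -1 for the blank.
The known cells in column 2 total 34, leaving 39 − 34 = 5 for the blank.
The known cells in row 1 total 40, leaving 39 − 40 = -1 for the blank.
The known cells in row 3 total 29, leaving 39 − 29 = 10 for the blank.
The known cells in column 1 total 44, leaving 39 − 44 = -5 for the blank.
The known cells in row 6 total 31, leaving 39 − 31 = 8 for the blank.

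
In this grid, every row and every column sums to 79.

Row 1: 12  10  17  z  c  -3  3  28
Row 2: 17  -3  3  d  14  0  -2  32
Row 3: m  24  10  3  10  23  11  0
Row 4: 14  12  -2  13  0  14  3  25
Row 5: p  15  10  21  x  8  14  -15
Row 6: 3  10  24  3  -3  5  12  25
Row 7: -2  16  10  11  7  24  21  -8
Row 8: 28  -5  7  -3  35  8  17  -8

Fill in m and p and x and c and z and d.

The known cells in row 3 total 81, leaving 79 − 81 = -2 for the blank.
The known cells in column 1 total 70, leaving 79 − 70 = 9 for the blank.
The known cells in row 5 total 62, leaving 79 − 62 = 17 for the blank.
The known cells in column 5 total 80, leaving 79 − 80 = -1 for the blank.
The known cells in row 1 total 66, leaving 79 − 66 = 13 for the blank.
The known cells in row 2 total 61, leaving 79 − 61 = 18 for the blank.

m = -2, p = 9, x = 17, c = -1, z = 13, d = 18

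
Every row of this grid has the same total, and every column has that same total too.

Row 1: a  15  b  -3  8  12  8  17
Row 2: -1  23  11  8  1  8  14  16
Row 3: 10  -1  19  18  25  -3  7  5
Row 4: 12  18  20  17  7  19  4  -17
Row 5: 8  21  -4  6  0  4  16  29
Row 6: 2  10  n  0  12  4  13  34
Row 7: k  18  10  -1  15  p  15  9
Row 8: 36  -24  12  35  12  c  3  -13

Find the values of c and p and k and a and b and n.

c = 19, p = 17, k = -3, a = 16, b = 7, n = 5

Rows 2 and 3 both sum to 80, so that's the common total.
The known cells in row 8 total 61, leaving 80 − 61 = 19 for the blank.
The known cells in column 6 total 63, leaving 80 − 63 = 17 for the blank.
The known cells in row 7 total 83, leaving 80 − 83 = -3 for the blank.
The known cells in column 1 total 64, leaving 80 − 64 = 16 for the blank.
The known cells in row 1 total 73, leaving 80 − 73 = 7 for the blank.
The known cells in row 6 total 75, leaving 80 − 75 = 5 for the blank.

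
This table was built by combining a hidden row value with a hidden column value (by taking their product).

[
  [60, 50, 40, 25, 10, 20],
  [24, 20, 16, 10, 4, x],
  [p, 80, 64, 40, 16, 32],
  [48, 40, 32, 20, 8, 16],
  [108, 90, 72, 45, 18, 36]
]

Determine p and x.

Each row is a constant multiple of every other row — this is a multiplication table with the headers hidden.
Row 3 is 16/10 = 8/5 times row 1, so its entry in column 1 is 60 × 8/5 = 96.
Row 2 is 4/10 = 2/5 times row 1, so its entry in column 6 is 20 × 2/5 = 8.

p = 96, x = 8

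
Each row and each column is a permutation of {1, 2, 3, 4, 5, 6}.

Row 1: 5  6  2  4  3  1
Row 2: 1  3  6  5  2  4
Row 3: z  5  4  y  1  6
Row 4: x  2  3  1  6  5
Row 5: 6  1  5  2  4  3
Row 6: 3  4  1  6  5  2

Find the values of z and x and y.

For row 3, column 4: column 4 already has {1, 2, 4, 5, 6}; that leaves 3.
At (row 3, col 1): row 3 already has {1, 3, 4, 5, 6}, so the value is 2.
At (row 4, col 1): row 4 already has {1, 2, 3, 5, 6}, so the value is 4.

z = 2, x = 4, y = 3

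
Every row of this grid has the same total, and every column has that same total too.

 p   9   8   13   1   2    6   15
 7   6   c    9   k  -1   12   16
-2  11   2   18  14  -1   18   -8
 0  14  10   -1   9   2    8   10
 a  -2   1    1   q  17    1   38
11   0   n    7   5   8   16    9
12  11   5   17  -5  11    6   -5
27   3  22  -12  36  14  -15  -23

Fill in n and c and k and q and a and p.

Rows 3 and 4 both sum to 52, so that's the common total.
The known cells in row 1 total 54, leaving 52 − 54 = -2 for the blank.
The known cells in column 1 total 53, leaving 52 − 53 = -1 for the blank.
The known cells in row 5 total 55, leaving 52 − 55 = -3 for the blank.
The known cells in column 5 total 57, leaving 52 − 57 = -5 for the blank.
The known cells in row 2 total 44, leaving 52 − 44 = 8 for the blank.
The known cells in row 6 total 56, leaving 52 − 56 = -4 for the blank.

n = -4, c = 8, k = -5, q = -3, a = -1, p = -2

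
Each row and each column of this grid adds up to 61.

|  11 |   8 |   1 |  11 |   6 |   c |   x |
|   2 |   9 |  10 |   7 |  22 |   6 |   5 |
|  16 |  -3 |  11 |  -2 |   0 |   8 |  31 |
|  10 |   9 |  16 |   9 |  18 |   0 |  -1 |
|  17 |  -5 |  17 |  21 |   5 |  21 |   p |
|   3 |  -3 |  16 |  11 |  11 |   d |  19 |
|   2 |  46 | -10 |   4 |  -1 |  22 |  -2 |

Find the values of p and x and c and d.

p = -15, x = 24, c = 0, d = 4

The known cells in row 6 total 57, leaving 61 − 57 = 4 for the blank.
The known cells in row 5 total 76, leaving 61 − 76 = -15 for the blank.
The known cells in column 6 total 61, leaving 61 − 61 = 0 for the blank.
The known cells in row 1 total 37, leaving 61 − 37 = 24 for the blank.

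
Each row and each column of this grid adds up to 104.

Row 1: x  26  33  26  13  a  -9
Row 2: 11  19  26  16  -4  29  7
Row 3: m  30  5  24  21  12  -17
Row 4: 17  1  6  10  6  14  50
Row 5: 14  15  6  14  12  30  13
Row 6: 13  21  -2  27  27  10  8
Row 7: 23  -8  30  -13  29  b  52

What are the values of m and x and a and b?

m = 29, x = -3, a = 18, b = -9

Row 3 has 30 + 5 + 24 + 21 + 12 − 17 = 75; the blank must be 104 − 75 = 29.
Row 7 has 23 − 8 + 30 − 13 + 29 + 52 = 113; the blank must be 104 − 113 = -9.
Column 6 has 29 + 12 + 14 + 30 + 10 − 9 = 86; the blank must be 104 − 86 = 18.
Row 1 has 26 + 33 + 26 + 13 + 18 − 9 = 107; the blank must be 104 − 107 = -3.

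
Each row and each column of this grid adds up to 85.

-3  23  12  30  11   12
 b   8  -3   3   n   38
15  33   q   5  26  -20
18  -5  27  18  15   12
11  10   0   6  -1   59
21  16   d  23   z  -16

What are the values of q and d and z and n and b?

q = 26, d = 23, z = 18, n = 16, b = 23

Row 3: 15 + 33 + 5 + 26 − 20 = 59, so its missing entry is 85 − 59 = 26.
Column 1: -3 + 15 + 18 + 11 + 21 = 62, so its missing entry is 85 − 62 = 23.
Row 2: 23 + 8 − 3 + 3 + 38 = 69, so its missing entry is 85 − 69 = 16.
Column 5: 11 + 16 + 26 + 15 − 1 = 67, so its missing entry is 85 − 67 = 18.
Row 6: 21 + 16 + 23 + 18 − 16 = 62, so its missing entry is 85 − 62 = 23.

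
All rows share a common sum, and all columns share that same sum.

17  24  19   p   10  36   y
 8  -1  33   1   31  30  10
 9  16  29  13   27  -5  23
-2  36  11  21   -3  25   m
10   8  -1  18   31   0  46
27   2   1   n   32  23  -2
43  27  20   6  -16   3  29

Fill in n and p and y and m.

n = 29, p = 24, y = -18, m = 24

Rows 2 and 3 both sum to 112, so that's the common total.
Row 6 has 27 + 2 + 1 + 32 + 23 − 2 = 83; the blank must be 112 − 83 = 29.
Column 4 has 1 + 13 + 21 + 18 + 29 + 6 = 88; the blank must be 112 − 88 = 24.
Row 4 has -2 + 36 + 11 + 21 − 3 + 25 = 88; the blank must be 112 − 88 = 24.
Row 1 has 17 + 24 + 19 + 24 + 10 + 36 = 130; the blank must be 112 − 130 = -18.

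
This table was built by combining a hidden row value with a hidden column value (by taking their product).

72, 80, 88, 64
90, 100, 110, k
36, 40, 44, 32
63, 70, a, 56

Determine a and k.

a = 77, k = 80

Each row is a constant multiple of every other row — this is a multiplication table with the headers hidden.
Row 4 is 63/72 = 7/8 times row 1, so its entry in column 3 is 88 × 7/8 = 77.
Row 2 is 90/72 = 5/4 times row 1, so its entry in column 4 is 64 × 5/4 = 80.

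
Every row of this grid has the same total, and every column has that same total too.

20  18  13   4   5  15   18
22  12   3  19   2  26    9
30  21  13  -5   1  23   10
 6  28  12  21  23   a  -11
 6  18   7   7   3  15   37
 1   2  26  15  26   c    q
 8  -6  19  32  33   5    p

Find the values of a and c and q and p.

a = 14, c = -5, q = 28, p = 2

Rows 1 and 2 both sum to 93, so that's the common total.
Row 7: 8 − 6 + 19 + 32 + 33 + 5 = 91, so its missing entry is 93 − 91 = 2.
Column 7: 18 + 9 + 10 − 11 + 37 + 2 = 65, so its missing entry is 93 − 65 = 28.
Row 6: 1 + 2 + 26 + 15 + 26 + 28 = 98, so its missing entry is 93 − 98 = -5.
Row 4: 6 + 28 + 12 + 21 + 23 − 11 = 79, so its missing entry is 93 − 79 = 14.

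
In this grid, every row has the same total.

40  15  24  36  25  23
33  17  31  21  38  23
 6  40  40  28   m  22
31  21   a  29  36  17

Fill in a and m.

a = 29, m = 27

Row 1 sums to 163 and so does row 2; that's the common total.
In row 4 the known cells total 134, leaving 163 − 134 = 29.
In row 3 the known cells total 136, leaving 163 − 136 = 27.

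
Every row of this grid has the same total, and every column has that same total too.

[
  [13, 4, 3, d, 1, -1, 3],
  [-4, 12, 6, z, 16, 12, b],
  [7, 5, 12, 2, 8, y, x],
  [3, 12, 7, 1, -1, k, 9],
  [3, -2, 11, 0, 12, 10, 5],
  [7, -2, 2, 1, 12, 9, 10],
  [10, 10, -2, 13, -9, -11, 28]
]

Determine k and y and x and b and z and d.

k = 8, y = 12, x = -7, b = -9, z = 6, d = 16

Rows 5 and 6 both sum to 39, so that's the common total.
The known cells in row 1 total 23, leaving 39 − 23 = 16 for the blank.
The known cells in column 4 total 33, leaving 39 − 33 = 6 for the blank.
The known cells in row 2 total 48, leaving 39 − 48 = -9 for the blank.
The known cells in column 7 total 46, leaving 39 − 46 = -7 for the blank.
The known cells in row 3 total 27, leaving 39 − 27 = 12 for the blank.
The known cells in row 4 total 31, leaving 39 − 31 = 8 for the blank.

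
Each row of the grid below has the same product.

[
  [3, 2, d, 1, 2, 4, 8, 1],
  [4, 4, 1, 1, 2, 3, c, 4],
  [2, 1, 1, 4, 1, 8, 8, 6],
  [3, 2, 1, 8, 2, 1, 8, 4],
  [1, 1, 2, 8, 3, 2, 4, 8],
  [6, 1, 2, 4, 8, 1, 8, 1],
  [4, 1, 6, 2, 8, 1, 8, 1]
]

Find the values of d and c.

Rows 3 and 6 each multiply to 3072, so every row has product 3072.
Row 1: 3×2×1×2×4×8×1 = 384, so the missing entry is 3072 ÷ 384 = 8.
Row 2: 4×4×1×1×2×3×4 = 384, so the missing entry is 3072 ÷ 384 = 8.

d = 8, c = 8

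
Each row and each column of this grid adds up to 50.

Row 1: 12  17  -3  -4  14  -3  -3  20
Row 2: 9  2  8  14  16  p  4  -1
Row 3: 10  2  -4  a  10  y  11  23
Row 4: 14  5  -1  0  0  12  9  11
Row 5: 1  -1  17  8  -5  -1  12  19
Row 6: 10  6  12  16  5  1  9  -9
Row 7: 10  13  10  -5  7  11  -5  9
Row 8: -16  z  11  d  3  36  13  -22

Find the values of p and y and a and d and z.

p = -2, y = -4, a = 2, d = 19, z = 6

Column 2: 17 + 2 + 2 + 5 − 1 + 6 + 13 = 44, so its missing entry is 50 − 44 = 6.
Row 2: 9 + 2 + 8 + 14 + 16 + 4 − 1 = 52, so its missing entry is 50 − 52 = -2.
Row 8: -16 + 6 + 11 + 3 + 36 + 13 − 22 = 31, so its missing entry is 50 − 31 = 19.
Column 4: -4 + 14 + 0 + 8 + 16 − 5 + 19 = 48, so its missing entry is 50 − 48 = 2.
Row 3: 10 + 2 − 4 + 2 + 10 + 11 + 23 = 54, so its missing entry is 50 − 54 = -4.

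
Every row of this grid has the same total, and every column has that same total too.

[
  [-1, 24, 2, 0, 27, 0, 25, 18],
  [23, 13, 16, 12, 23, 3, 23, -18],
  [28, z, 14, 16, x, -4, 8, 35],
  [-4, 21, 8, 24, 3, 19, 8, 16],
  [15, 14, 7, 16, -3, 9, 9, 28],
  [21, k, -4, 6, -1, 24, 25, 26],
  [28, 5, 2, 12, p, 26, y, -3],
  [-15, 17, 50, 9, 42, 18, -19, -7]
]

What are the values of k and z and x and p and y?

k = -2, z = 3, x = -5, p = 9, y = 16

Rows 1 and 2 both sum to 95, so that's the common total.
Row 6 has 21 − 4 + 6 − 1 + 24 + 25 + 26 = 97; the blank must be 95 − 97 = -2.
Column 2 has 24 + 13 + 21 + 14 − 2 + 5 + 17 = 92; the blank must be 95 − 92 = 3.
Row 3 has 28 + 3 + 14 + 16 − 4 + 8 + 35 = 100; the blank must be 95 − 100 = -5.
Column 5 has 27 + 23 − 5 + 3 − 3 − 1 + 42 = 86; the blank must be 95 − 86 = 9.
Row 7 has 28 + 5 + 2 + 12 + 9 + 26 − 3 = 79; the blank must be 95 − 79 = 16.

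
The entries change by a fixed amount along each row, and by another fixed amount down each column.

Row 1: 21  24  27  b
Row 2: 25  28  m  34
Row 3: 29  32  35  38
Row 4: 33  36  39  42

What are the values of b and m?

Along each row the entries change by 3 per step; down each column they change by 4.
Row 1: from 21 at column 1, stepping by 3 to column 4 gives 30.
Row 2: from 25 at column 1, stepping by 3 to column 3 gives 31.

b = 30, m = 31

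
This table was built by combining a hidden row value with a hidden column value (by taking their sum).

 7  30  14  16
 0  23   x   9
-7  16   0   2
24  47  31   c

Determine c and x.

c = 33, x = 7

The difference between any two rows is the same in every column — this is an addition table with the headers hidden.
Row 4 minus row 1 is 24 − 7 = 17, so its entry in column 4 is 16 + 17 = 33.
Row 2 minus row 1 is 0 − 7 = -7, so its entry in column 3 is 14 + (-7) = 7.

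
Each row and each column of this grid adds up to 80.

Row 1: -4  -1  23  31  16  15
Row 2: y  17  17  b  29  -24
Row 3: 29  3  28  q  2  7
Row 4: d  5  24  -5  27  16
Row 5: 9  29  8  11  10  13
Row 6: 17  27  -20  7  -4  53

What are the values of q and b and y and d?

q = 11, b = 25, y = 16, d = 13

Row 3 has 29 + 3 + 28 + 2 + 7 = 69; the blank must be 80 − 69 = 11.
Column 4 has 31 + 11 − 5 + 11 + 7 = 55; the blank must be 80 − 55 = 25.
Row 2 has 17 + 17 + 25 + 29 − 24 = 64; the blank must be 80 − 64 = 16.
Row 4 has 5 + 24 − 5 + 27 + 16 = 67; the blank must be 80 − 67 = 13.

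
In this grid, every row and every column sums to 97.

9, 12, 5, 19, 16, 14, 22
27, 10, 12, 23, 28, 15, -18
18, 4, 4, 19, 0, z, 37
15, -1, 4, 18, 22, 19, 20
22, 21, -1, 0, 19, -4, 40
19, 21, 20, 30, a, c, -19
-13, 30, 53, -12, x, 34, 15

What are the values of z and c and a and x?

Row 3: 18 + 4 + 4 + 19 + 0 + 37 = 82, so its missing entry is 97 − 82 = 15.
Row 7: -13 + 30 + 53 − 12 + 34 + 15 = 107, so its missing entry is 97 − 107 = -10.
Column 5: 16 + 28 + 0 + 22 + 19 − 10 = 75, so its missing entry is 97 − 75 = 22.
Row 6: 19 + 21 + 20 + 30 + 22 − 19 = 93, so its missing entry is 97 − 93 = 4.

z = 15, c = 4, a = 22, x = -10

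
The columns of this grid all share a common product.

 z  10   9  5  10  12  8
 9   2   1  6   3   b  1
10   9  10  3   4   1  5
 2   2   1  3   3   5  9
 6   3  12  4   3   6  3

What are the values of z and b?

z = 1, b = 3

Columns 3 and 5 each multiply to 1080, so every column has product 1080.
Column 1: 9×10×2×6 = 1080, so the missing entry is 1080 ÷ 1080 = 1.
Column 6: 12×1×5×6 = 360, so the missing entry is 1080 ÷ 360 = 3.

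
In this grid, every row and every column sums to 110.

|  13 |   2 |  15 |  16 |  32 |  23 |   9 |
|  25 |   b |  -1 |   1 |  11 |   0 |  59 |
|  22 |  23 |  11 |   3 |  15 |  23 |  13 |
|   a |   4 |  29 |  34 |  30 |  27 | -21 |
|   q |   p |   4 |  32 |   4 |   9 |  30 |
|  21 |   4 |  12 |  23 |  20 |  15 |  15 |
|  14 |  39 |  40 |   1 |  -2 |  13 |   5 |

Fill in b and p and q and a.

Row 2: 25 − 1 + 1 + 11 + 0 + 59 = 95, so its missing entry is 110 − 95 = 15.
Column 2: 2 + 15 + 23 + 4 + 4 + 39 = 87, so its missing entry is 110 − 87 = 23.
Row 5: 23 + 4 + 32 + 4 + 9 + 30 = 102, so its missing entry is 110 − 102 = 8.
Row 4: 4 + 29 + 34 + 30 + 27 − 21 = 103, so its missing entry is 110 − 103 = 7.

b = 15, p = 23, q = 8, a = 7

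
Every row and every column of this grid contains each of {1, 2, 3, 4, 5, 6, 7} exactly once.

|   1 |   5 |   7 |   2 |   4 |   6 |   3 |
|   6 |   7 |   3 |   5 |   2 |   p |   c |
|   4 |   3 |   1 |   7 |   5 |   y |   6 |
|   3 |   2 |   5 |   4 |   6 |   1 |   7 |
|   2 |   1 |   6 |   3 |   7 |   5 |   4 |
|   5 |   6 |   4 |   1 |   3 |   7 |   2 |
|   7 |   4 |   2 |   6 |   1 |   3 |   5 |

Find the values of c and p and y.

For row 2, column 7: column 7 already has {2, 3, 4, 5, 6, 7}; that leaves 1.
Cell (3,6): row 3 already has {1, 3, 4, 5, 6, 7} → 2.
For row 2, column 6: row 2 already has {1, 2, 3, 5, 6, 7}; that leaves 4.

c = 1, p = 4, y = 2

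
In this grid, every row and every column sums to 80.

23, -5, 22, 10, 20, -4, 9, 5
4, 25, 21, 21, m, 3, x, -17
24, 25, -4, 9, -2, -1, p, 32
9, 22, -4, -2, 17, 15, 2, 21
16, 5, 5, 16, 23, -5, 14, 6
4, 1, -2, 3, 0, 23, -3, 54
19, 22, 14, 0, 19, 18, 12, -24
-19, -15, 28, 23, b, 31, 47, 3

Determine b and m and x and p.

b = -18, m = 21, x = 2, p = -3

Row 8: -19 − 15 + 28 + 23 + 31 + 47 + 3 = 98, so its missing entry is 80 − 98 = -18.
Row 3: 24 + 25 − 4 + 9 − 2 − 1 + 32 = 83, so its missing entry is 80 − 83 = -3.
Column 7: 9 − 3 + 2 + 14 − 3 + 12 + 47 = 78, so its missing entry is 80 − 78 = 2.
Row 2: 4 + 25 + 21 + 21 + 3 + 2 − 17 = 59, so its missing entry is 80 − 59 = 21.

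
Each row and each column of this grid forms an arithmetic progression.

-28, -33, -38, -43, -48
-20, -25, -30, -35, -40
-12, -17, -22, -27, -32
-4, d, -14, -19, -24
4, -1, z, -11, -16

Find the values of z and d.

z = -6, d = -9

Along each row the entries change by -5 per step; down each column they change by 8.
Row 5: from 4 at column 1, stepping by -5 to column 3 gives -6.
Row 4: from -4 at column 1, stepping by -5 to column 2 gives -9.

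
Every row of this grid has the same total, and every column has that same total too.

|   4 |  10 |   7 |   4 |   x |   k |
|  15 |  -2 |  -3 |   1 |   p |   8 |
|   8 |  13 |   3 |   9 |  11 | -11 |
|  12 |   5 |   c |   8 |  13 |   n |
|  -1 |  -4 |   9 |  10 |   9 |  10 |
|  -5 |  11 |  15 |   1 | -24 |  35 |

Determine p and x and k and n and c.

Rows 3 and 5 both sum to 33, so that's the common total.
The known cells in row 2 total 19, leaving 33 − 19 = 14 for the blank.
The known cells in column 5 total 23, leaving 33 − 23 = 10 for the blank.
The known cells in row 1 total 35, leaving 33 − 35 = -2 for the blank.
The known cells in column 3 total 31, leaving 33 − 31 = 2 for the blank.
The known cells in row 4 total 40, leaving 33 − 40 = -7 for the blank.

p = 14, x = 10, k = -2, n = -7, c = 2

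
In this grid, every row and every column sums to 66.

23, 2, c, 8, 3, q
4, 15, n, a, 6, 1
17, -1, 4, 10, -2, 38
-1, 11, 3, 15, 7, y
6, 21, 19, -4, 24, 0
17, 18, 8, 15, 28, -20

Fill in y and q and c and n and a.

The known cells in column 4 total 44, leaving 66 − 44 = 22 for the blank.
The known cells in row 2 total 48, leaving 66 − 48 = 18 for the blank.
The known cells in column 3 total 52, leaving 66 − 52 = 14 for the blank.
The known cells in row 1 total 50, leaving 66 − 50 = 16 for the blank.
The known cells in row 4 total 35, leaving 66 − 35 = 31 for the blank.

y = 31, q = 16, c = 14, n = 18, a = 22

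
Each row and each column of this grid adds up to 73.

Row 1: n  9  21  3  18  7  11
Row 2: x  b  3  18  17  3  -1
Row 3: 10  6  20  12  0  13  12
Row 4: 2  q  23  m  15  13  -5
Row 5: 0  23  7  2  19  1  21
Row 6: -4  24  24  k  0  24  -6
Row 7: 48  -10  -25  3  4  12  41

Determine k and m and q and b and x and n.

k = 11, m = 24, q = 1, b = 20, x = 13, n = 4

Row 1 has 9 + 21 + 3 + 18 + 7 + 11 = 69; the blank must be 73 − 69 = 4.
Column 1 has 4 + 10 + 2 + 0 − 4 + 48 = 60; the blank must be 73 − 60 = 13.
Row 2 has 13 + 3 + 18 + 17 + 3 − 1 = 53; the blank must be 73 − 53 = 20.
Column 2 has 9 + 20 + 6 + 23 + 24 − 10 = 72; the blank must be 73 − 72 = 1.
Row 4 has 2 + 1 + 23 + 15 + 13 − 5 = 49; the blank must be 73 − 49 = 24.
Row 6 has -4 + 24 + 24 + 0 + 24 − 6 = 62; the blank must be 73 − 62 = 11.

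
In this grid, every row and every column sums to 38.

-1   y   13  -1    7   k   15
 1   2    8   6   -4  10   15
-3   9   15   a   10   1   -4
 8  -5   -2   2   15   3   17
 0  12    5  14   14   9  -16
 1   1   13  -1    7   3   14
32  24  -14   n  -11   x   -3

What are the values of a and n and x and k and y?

a = 10, n = 8, x = 2, k = 10, y = -5

Column 2: 2 + 9 − 5 + 12 + 1 + 24 = 43, so its missing entry is 38 − 43 = -5.
Row 3: -3 + 9 + 15 + 10 + 1 − 4 = 28, so its missing entry is 38 − 28 = 10.
Row 1: -1 − 5 + 13 − 1 + 7 + 15 = 28, so its missing entry is 38 − 28 = 10.
Column 6: 10 + 10 + 1 + 3 + 9 + 3 = 36, so its missing entry is 38 − 36 = 2.
Row 7: 32 + 24 − 14 − 11 + 2 − 3 = 30, so its missing entry is 38 − 30 = 8.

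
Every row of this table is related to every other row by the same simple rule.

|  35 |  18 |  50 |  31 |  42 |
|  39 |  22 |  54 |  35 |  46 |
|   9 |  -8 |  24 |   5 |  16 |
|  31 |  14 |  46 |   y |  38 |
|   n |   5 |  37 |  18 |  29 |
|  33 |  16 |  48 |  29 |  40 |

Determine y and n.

The difference between any two rows is the same in every column — this is an addition table with the headers hidden.
Row 4 minus row 1 is 14 − 18 = -4, so its entry in column 4 is 31 + (-4) = 27.
Row 5 minus row 1 is 5 − 18 = -13, so its entry in column 1 is 35 + (-13) = 22.

y = 27, n = 22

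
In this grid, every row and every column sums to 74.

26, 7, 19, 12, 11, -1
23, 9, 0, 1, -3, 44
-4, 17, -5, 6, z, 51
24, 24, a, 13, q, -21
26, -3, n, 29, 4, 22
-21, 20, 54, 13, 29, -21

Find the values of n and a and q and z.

n = -4, a = 10, q = 24, z = 9

Row 5: 26 − 3 + 29 + 4 + 22 = 78, so its missing entry is 74 − 78 = -4.
Column 3: 19 + 0 − 5 − 4 + 54 = 64, so its missing entry is 74 − 64 = 10.
Row 4: 24 + 24 + 10 + 13 − 21 = 50, so its missing entry is 74 − 50 = 24.
Row 3: -4 + 17 − 5 + 6 + 51 = 65, so its missing entry is 74 − 65 = 9.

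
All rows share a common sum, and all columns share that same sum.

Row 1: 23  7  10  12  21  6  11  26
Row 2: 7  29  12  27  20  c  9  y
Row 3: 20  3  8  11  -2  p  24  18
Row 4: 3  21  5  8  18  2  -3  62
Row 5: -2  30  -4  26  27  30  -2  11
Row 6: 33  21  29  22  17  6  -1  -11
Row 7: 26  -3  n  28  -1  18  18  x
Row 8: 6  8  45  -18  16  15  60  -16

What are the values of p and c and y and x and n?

Rows 1 and 4 both sum to 116, so that's the common total.
Column 3: 10 + 12 + 8 + 5 − 4 + 29 + 45 = 105, so its missing entry is 116 − 105 = 11.
Row 7: 26 − 3 + 11 + 28 − 1 + 18 + 18 = 97, so its missing entry is 116 − 97 = 19.
Column 8: 26 + 18 + 62 + 11 − 11 + 19 − 16 = 109, so its missing entry is 116 − 109 = 7.
Row 2: 7 + 29 + 12 + 27 + 20 + 9 + 7 = 111, so its missing entry is 116 − 111 = 5.
Row 3: 20 + 3 + 8 + 11 − 2 + 24 + 18 = 82, so its missing entry is 116 − 82 = 34.

p = 34, c = 5, y = 7, x = 19, n = 11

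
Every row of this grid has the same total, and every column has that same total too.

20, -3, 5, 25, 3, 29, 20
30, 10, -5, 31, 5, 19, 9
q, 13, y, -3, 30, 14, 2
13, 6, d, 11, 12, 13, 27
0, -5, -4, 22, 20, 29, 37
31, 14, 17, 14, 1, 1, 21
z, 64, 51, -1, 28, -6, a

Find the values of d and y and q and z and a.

d = 17, y = 18, q = 25, z = -20, a = -17

Rows 1 and 2 both sum to 99, so that's the common total.
The known cells in column 7 total 116, leaving 99 − 116 = -17 for the blank.
The known cells in row 7 total 119, leaving 99 − 119 = -20 for the blank.
The known cells in column 1 total 74, leaving 99 − 74 = 25 for the blank.
The known cells in row 3 total 81, leaving 99 − 81 = 18 for the blank.
The known cells in row 4 total 82, leaving 99 − 82 = 17 for the blank.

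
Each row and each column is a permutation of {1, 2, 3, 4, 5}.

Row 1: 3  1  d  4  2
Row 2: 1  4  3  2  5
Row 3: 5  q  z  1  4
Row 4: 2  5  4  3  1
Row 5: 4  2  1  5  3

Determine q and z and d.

At (row 1, col 3): row 1 already has {1, 2, 3, 4}, so the value is 5.
For row 3, column 2: column 2 already has {1, 2, 4, 5}; that leaves 3.
For row 3, column 3: row 3 already has {1, 3, 4, 5}; that leaves 2.

q = 3, z = 2, d = 5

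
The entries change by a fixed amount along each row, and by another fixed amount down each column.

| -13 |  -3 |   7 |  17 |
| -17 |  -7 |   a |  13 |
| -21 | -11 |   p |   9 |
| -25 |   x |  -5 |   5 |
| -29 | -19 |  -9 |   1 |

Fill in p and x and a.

Along each row the entries change by 10 per step; down each column they change by -4.
Row 3: from -21 at column 1, stepping by 10 to column 3 gives -1.
Row 4: from -25 at column 1, stepping by 10 to column 2 gives -15.
Row 2: from -17 at column 1, stepping by 10 to column 3 gives 3.

p = -1, x = -15, a = 3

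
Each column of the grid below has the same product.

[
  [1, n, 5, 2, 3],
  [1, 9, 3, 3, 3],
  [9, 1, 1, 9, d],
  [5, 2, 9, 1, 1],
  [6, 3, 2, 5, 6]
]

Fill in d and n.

d = 5, n = 5

Columns 1 and 3 each multiply to 270, so every column has product 270.
Column 5: 3×3×1×6 = 54, so the missing entry is 270 ÷ 54 = 5.
Column 2: 9×1×2×3 = 54, so the missing entry is 270 ÷ 54 = 5.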